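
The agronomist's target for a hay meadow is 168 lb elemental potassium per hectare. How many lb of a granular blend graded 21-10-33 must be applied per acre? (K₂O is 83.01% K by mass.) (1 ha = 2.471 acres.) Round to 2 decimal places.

As K₂O: 168 / 0.8301 = 202.385 lb per hectare.
Product per hectare = 202.385 / 33% = 613.289 lb.
Convert to per acre: 613.289 × 0.404694 = 248.1945 lb.

248.19 lb of product per acre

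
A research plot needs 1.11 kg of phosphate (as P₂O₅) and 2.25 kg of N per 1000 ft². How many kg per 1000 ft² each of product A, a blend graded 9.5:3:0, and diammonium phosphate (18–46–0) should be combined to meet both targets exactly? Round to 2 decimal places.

With a, b = kg per 1000 ft² of product A and diammonium phosphate:
P₂O₅: 0.03·a + 0.46·b = 1.11
N: 0.095·a + 0.18·b = 2.25
Solving simultaneously: a = 21.8068, b = 0.990862.

21.81 kg product A, 0.99 kg diammonium phosphate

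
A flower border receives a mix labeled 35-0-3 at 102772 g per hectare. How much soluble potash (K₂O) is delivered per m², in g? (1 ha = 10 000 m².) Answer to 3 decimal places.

0.308 g K₂O per sq m

K₂O per hectare = 102772 × 3% = 3083.16 g.
Convert to per m²: 3083.16 × 0.0001 = 0.308316 g.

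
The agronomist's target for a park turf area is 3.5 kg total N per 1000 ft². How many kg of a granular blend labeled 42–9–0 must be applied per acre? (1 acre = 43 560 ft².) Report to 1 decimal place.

363.0 kg of product per acre

Product per 1000 ft² = 3.5 / 42% = 8.33333 kg.
Convert to per acre: 8.33333 × 43.56 = 363 kg.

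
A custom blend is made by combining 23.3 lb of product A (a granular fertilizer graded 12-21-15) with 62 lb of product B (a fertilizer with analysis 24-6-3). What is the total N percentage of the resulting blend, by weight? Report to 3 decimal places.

Total mass = 23.3 + 62 = 85.3 lb.
N mass = 12%×23.3 + 24%×62 = 17.676 lb.
% N = 17.676 / 85.3 = 20.7222%.

20.722% N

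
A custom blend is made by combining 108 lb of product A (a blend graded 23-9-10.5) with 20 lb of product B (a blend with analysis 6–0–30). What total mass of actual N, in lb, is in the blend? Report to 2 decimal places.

26.04 lb N

N mass = 23%×108 + 6%×20 = 26.04 lb.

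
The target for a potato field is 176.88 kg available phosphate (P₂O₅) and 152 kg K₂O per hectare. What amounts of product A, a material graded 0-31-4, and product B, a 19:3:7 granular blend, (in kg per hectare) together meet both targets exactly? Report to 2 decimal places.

With a, b = kg per hectare of product A and product B:
P₂O₅: 0.31·a + 0.03·b = 176.88
K₂O: 0.04·a + 0.07·b = 152
Solving simultaneously: a = 381.541, b = 1953.4049.

381.54 kg product A, 1953.40 kg product B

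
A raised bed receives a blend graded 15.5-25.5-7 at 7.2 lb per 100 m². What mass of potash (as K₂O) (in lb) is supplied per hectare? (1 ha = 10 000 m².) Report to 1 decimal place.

50.4 lb K₂O per hectare

K₂O per 100 m² = 7.2 × 7% = 0.504 lb.
Convert to per hectare: 0.504 × 100 = 50.4 lb.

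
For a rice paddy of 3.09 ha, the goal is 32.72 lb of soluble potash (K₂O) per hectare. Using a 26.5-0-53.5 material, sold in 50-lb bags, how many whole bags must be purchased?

Product per hectare = 32.72 / 53.5% = 61.1589 lb.
Total product = 61.1589 × 3.09 = 188.981 lb.
Bags = ⌈188.981 / 50⌉ = 4.

4 bags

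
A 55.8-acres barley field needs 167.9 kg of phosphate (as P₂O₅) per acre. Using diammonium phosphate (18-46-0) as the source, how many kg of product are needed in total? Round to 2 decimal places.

20367.00 kg

Product per acre = 167.9 / 46% = 365 kg.
Total product = 365 × 55.8 = 20367 kg.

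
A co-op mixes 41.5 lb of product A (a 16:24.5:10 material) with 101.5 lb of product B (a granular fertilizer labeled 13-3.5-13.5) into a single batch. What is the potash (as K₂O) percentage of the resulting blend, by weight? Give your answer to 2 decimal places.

Total mass = 41.5 + 101.5 = 143 lb.
K₂O mass = 10%×41.5 + 13.5%×101.5 = 17.8525 lb.
% K₂O = 17.8525 / 143 = 12.4843%.

12.48% K₂O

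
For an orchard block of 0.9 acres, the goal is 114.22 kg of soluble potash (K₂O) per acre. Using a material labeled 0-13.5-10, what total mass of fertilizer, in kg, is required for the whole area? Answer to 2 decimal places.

1027.98 kg

Product per acre = 114.22 / 10% = 1142.2 kg.
Total product = 1142.2 × 0.9 = 1027.98 kg.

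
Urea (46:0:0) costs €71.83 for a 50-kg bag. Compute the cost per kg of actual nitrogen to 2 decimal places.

N in bag = 50 × 46% = 23 kg.
Cost per kg N = €71.83 / 23 = €3.1230.

€3.12 per kg N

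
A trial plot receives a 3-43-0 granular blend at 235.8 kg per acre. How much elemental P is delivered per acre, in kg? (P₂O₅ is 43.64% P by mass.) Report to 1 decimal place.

P₂O₅ per acre = 235.8 × 43% = 101.394 kg.
Elemental P = 101.394 × 0.4364 = 44.2483 kg per acre.

44.2 kg P per acre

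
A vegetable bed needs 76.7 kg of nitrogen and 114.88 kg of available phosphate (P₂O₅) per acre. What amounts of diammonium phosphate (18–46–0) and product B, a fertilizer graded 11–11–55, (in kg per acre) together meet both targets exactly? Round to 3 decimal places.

Per-acre balance (a = diammonium phosphate, b = product B):
N: 0.18·a + 0.11·b = 76.7
P₂O₅: 0.46·a + 0.11·b = 114.88
Eliminate b: (row1) − 0.11/0.11·(row2) → -0.28·a = -38.18, so a = 136.3571.
Then b = (114.88 − 0.46·136.3571) / 0.11 = 474.1429.

136.357 kg diammonium phosphate, 474.143 kg product B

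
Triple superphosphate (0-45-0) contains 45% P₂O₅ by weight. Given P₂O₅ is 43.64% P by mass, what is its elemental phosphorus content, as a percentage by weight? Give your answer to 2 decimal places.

19.64% P

%P = 45 × 0.4364 = 19.638%.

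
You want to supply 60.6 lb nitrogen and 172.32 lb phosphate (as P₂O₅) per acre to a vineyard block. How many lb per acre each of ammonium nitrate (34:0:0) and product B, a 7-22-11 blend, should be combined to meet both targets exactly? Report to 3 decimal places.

Let a = lb of ammonium nitrate, b = lb of product B (per acre).
N: 0.34·a + 0.07·b = 60.6
P₂O₅: 0·a + 0.22·b = 172.32
Solving simultaneously: a = 16.9733, b = 783.2727.

16.973 lb ammonium nitrate, 783.273 lb product B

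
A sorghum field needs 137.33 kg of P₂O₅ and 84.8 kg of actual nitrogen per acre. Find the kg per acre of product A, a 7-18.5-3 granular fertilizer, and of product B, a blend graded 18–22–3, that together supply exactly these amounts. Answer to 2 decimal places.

338.74 kg product A, 339.38 kg product B

Per-acre balance (a = product A, b = product B):
P₂O₅: 0.185·a + 0.22·b = 137.33
N: 0.07·a + 0.18·b = 84.8
Solving simultaneously: a = 338.737, b = 339.3799.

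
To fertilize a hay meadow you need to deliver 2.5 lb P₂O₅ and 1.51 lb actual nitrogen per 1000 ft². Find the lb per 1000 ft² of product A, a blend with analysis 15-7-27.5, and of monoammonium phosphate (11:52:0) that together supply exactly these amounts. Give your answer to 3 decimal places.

7.257 lb product A, 3.831 lb monoammonium phosphate

Per-1000 ft² balance (a = product A, b = monoammonium phosphate):
P₂O₅: 0.07·a + 0.52·b = 2.5
N: 0.15·a + 0.11·b = 1.51
Eliminate b: (row1) − 0.52/0.11·(row2) → -0.639091·a = -4.63818, so a = 7.25747.
Then b = (1.51 − 0.15·7.25747) / 0.11 = 3.83073.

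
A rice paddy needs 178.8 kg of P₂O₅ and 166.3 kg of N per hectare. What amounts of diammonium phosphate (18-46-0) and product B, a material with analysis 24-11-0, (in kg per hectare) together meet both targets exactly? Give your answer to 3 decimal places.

Let a = kg of diammonium phosphate, b = kg of product B (per hectare).
P₂O₅: 0.46·a + 0.11·b = 178.8
N: 0.18·a + 0.24·b = 166.3
Solving simultaneously: a = 271.7329, b = 489.116998.

271.733 kg diammonium phosphate, 489.117 kg product B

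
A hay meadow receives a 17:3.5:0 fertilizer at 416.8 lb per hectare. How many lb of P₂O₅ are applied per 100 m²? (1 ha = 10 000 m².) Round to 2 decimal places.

0.15 lb P₂O₅ per hundred sq m

P₂O₅ per hectare = 416.8 × 3.5% = 14.588 lb.
Convert to per 100 m²: 14.588 × 0.01 = 0.14588 lb.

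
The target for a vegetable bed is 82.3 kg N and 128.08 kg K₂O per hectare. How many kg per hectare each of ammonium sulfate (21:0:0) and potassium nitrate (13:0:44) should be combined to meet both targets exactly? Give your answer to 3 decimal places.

211.706 kg ammonium sulfate, 291.091 kg potassium nitrate

Per-hectare balance (a = ammonium sulfate, b = potassium nitrate):
N: 0.21·a + 0.13·b = 82.3
K₂O: 0·a + 0.44·b = 128.08
Solving simultaneously: a = 211.7056, b = 291.0909.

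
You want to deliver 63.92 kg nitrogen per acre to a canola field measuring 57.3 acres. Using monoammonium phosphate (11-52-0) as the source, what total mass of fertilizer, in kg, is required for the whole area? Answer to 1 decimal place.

Product per acre = 63.92 / 11% = 581.091 kg.
Total product = 581.091 × 57.3 = 33296.51 kg.

33296.5 kg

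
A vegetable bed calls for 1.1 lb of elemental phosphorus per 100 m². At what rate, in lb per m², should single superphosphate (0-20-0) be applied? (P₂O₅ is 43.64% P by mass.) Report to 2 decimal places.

0.13 lb of product per sq m

As P₂O₅: 1.1 / 0.4364 = 2.52062 lb per 100 m².
Product per 100 m² = 2.52062 / 20% = 12.6031 lb.
Convert to per m²: 12.6031 × 0.01 = 0.126031 lb.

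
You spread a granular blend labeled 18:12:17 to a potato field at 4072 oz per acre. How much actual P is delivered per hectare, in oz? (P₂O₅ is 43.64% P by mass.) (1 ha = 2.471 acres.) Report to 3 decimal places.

P₂O₅ per acre = 4072 × 12% = 488.64 oz.
Elemental P = 488.64 × 0.4364 = 213.242 oz per acre.
Convert to per hectare: 213.242 × 2.471 = 526.9222 oz.

526.922 oz P per hectare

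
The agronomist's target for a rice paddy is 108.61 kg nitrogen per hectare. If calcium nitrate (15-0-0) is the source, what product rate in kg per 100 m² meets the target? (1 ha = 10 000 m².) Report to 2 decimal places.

Product per hectare = 108.61 / 15% = 724.067 kg.
Convert to per 100 m²: 724.067 × 0.01 = 7.24067 kg.

7.24 kg of product per hundred sq m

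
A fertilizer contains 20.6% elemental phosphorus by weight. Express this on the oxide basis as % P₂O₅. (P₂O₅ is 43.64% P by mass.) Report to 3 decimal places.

47.204% P₂O₅

%P₂O₅ = 20.6 / 0.4364 = 47.2044%.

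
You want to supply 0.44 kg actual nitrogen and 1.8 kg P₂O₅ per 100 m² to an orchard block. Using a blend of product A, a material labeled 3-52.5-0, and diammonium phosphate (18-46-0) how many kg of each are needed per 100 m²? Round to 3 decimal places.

1.507 kg product A, 2.193 kg diammonium phosphate

With a, b = kg per 100 m² of product A and diammonium phosphate:
N: 0.03·a + 0.18·b = 0.44
P₂O₅: 0.525·a + 0.46·b = 1.8
From row1: a = (0.44 − 0.18·b) / 0.03.
Into row2: 0.525·(0.44 − 0.18·b)/0.03 + 0.46·b = 1.8 → b = 2.19331, a = 1.50682.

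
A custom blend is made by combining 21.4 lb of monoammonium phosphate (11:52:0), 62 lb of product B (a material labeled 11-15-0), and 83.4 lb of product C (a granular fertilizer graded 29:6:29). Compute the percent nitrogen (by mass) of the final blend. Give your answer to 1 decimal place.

Total mass = 21.4 + 62 + 83.4 = 166.8 lb.
N mass = 11%×21.4 + 11%×62 + 29%×83.4 = 33.36 lb.
% N = 33.36 / 166.8 = 20%.

20.0% N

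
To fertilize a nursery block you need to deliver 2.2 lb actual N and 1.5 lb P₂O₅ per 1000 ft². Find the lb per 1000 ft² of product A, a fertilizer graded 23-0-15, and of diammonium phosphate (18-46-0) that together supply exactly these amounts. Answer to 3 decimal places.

Per-1000 ft² balance (a = product A, b = diammonium phosphate):
N: 0.23·a + 0.18·b = 2.2
P₂O₅: 0·a + 0.46·b = 1.5
Solving simultaneously: a = 7.01323, b = 3.26087.

7.013 lb product A, 3.261 lb diammonium phosphate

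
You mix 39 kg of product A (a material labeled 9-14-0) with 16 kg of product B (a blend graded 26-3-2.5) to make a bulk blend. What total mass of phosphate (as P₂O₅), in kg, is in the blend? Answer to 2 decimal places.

5.94 kg P₂O₅

P₂O₅ mass = 14%×39 + 3%×16 = 5.94 kg.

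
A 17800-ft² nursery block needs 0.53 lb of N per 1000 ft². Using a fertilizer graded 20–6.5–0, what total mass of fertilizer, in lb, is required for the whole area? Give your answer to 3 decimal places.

Product per 1000 ft² = 0.53 / 20% = 2.65 lb.
Total product = 2.65 × 17800 / 1000 = 47.17 lb.

47.170 lb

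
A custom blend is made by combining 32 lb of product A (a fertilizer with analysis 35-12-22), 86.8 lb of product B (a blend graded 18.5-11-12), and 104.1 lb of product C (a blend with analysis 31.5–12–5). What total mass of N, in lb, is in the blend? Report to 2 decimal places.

N mass = 35%×32 + 18.5%×86.8 + 31.5%×104.1 = 60.0495 lb.

60.05 lb N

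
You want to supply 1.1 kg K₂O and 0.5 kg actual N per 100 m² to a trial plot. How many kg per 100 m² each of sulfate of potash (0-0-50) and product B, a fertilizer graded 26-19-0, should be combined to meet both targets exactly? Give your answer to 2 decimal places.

With a, b = kg per 100 m² of sulfate of potash and product B:
K₂O: 0.5·a + 0·b = 1.1
N: 0·a + 0.26·b = 0.5
Solving simultaneously: a = 2.2, b = 1.92308.

2.20 kg sulfate of potash, 1.92 kg product B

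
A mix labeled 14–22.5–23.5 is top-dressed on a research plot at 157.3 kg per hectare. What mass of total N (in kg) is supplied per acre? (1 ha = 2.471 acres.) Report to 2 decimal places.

8.91 kg N per acre

nitrogen per hectare = 157.3 × 14% = 22.022 kg.
Convert to per acre: 22.022 × 0.404694 = 8.91218 kg.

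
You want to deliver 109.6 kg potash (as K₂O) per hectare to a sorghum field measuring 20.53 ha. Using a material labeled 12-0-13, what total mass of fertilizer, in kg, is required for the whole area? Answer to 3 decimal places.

17308.369 kg

Product per hectare = 109.6 / 13% = 843.077 kg.
Total product = 843.077 × 20.53 = 17308.3692 kg.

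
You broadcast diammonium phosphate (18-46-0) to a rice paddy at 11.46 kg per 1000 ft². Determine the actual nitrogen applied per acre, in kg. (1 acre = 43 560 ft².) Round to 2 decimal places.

nitrogen per 1000 ft² = 11.46 × 18% = 2.0628 kg.
Convert to per acre: 2.0628 × 43.56 = 89.8556 kg.

89.86 kg N per acre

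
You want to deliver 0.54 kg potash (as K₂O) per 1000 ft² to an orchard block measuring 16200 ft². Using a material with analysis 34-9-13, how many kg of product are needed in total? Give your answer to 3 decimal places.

67.292 kg

Product per 1000 ft² = 0.54 / 13% = 4.15385 kg.
Total product = 4.15385 × 16200 / 1000 = 67.2923 kg.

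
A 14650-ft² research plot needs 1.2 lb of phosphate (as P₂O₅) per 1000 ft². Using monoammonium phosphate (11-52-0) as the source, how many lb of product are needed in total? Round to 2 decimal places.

33.81 lb

Product per 1000 ft² = 1.2 / 52% = 2.30769 lb.
Total product = 2.30769 × 14650 / 1000 = 33.8077 lb.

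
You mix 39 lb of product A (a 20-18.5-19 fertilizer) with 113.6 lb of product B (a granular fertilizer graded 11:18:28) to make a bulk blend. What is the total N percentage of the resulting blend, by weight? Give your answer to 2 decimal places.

Total mass = 39 + 113.6 = 152.6 lb.
N mass = 20%×39 + 11%×113.6 = 20.296 lb.
% N = 20.296 / 152.6 = 13.3001%.

13.30% N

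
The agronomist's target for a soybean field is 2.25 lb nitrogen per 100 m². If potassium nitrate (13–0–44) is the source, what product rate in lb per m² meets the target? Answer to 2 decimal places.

Product per 100 m² = 2.25 / 13% = 17.3077 lb.
Convert to per m²: 17.3077 × 0.01 = 0.173077 lb.

0.17 lb of product per sq m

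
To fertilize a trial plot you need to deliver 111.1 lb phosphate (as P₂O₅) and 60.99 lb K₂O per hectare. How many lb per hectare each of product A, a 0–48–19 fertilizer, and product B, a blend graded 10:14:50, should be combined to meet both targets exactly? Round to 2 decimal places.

220.30 lb product A, 38.27 lb product B

With a, b = lb per hectare of product A and product B:
P₂O₅: 0.48·a + 0.14·b = 111.1
K₂O: 0.19·a + 0.5·b = 60.99
Solving simultaneously: a = 220.297, b = 38.2671.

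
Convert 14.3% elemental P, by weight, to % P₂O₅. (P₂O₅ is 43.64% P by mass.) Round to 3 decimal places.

32.768% P₂O₅

%P₂O₅ = 14.3 / 0.4364 = 32.7681%.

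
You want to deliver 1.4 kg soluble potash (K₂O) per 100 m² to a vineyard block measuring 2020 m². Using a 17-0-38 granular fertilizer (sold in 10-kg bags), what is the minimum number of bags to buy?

Product per 100 m² = 1.4 / 38% = 3.68421 kg.
Total product = 3.68421 × 2020 / 100 = 74.4211 kg.
Bags = ⌈74.4211 / 10⌉ = 8.

8 bags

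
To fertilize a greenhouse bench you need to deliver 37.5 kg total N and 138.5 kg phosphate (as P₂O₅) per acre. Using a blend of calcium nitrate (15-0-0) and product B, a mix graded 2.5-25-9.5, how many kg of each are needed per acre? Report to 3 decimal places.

157.667 kg calcium nitrate, 554.000 kg product B

With a, b = kg per acre of calcium nitrate and product B:
N: 0.15·a + 0.025·b = 37.5
P₂O₅: 0·a + 0.25·b = 138.5
Solving simultaneously: a = 157.6667, b = 554.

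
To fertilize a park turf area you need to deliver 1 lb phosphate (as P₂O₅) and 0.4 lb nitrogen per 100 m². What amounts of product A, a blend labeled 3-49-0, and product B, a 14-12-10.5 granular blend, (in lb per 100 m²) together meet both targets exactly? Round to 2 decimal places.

Let a = lb of product A, b = lb of product B (per 100 m²).
P₂O₅: 0.49·a + 0.12·b = 1
N: 0.03·a + 0.14·b = 0.4
From row1: a = (1 − 0.12·b) / 0.49.
Into row2: 0.03·(1 − 0.12·b)/0.49 + 0.14·b = 0.4 → b = 2.55385, a = 1.41538.

1.42 lb product A, 2.55 lb product B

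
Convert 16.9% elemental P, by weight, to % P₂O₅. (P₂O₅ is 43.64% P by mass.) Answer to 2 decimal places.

38.73% P₂O₅

%P₂O₅ = 16.9 / 0.4364 = 38.7259%.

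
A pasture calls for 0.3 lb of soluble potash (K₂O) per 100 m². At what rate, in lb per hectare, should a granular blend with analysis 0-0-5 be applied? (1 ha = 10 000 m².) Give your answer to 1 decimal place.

600.0 lb of product per hectare

Product per 100 m² = 0.3 / 5% = 6 lb.
Convert to per hectare: 6 × 100 = 600 lb.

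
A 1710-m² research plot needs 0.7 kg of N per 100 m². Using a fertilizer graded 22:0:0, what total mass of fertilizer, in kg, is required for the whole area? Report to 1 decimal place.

54.4 kg

Product per 100 m² = 0.7 / 22% = 3.18182 kg.
Total product = 3.18182 × 1710 / 100 = 54.4091 kg.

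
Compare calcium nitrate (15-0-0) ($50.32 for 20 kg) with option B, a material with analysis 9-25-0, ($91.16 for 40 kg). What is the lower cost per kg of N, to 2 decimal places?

calcium nitrate: N per bag = 20 × 15% = 3 kg; cost = 50.32 / 3 = $16.7733/kg N.
option B: N per bag = 40 × 9% = 3.6 kg; cost = 91.16 / 3.6 = $25.3222/kg N.
calcium nitrate is cheaper.

$16.77 per kg N (calcium nitrate)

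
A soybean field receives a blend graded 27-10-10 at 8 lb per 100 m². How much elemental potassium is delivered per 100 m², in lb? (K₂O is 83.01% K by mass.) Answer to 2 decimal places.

K₂O per 100 m² = 8 × 10% = 0.8 lb.
Elemental K = 0.8 × 0.8301 = 0.66408 lb per 100 m².

0.66 lb K per hundred sq m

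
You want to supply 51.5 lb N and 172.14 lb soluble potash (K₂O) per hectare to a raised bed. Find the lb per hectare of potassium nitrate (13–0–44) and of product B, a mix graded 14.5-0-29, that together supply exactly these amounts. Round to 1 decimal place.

384.1 lb potassium nitrate, 10.8 lb product B

Let a = lb of potassium nitrate, b = lb of product B (per hectare).
N: 0.13·a + 0.145·b = 51.5
K₂O: 0.44·a + 0.29·b = 172.14
From row1: a = (51.5 − 0.145·b) / 0.13.
Into row2: 0.44·(51.5 − 0.145·b)/0.13 + 0.29·b = 172.14 → b = 10.7969, a = 384.111.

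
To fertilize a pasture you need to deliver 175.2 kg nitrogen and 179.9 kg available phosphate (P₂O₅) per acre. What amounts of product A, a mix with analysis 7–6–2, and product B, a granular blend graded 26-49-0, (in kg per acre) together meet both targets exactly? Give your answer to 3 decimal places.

With a, b = kg per acre of product A and product B:
N: 0.07·a + 0.26·b = 175.2
P₂O₅: 0.06·a + 0.49·b = 179.9
Solving simultaneously: a = 2089.5187, b = 111.2834.

2089.519 kg product A, 111.283 kg product B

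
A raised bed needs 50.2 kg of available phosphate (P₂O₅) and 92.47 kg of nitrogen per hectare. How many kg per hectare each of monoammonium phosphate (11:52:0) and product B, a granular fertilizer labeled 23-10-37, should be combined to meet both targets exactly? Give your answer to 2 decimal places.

Per-hectare balance (a = monoammonium phosphate, b = product B):
P₂O₅: 0.52·a + 0.1·b = 50.2
N: 0.11·a + 0.23·b = 92.47
Eliminate b: (row1) − 0.1/0.23·(row2) → 0.472174·a = 9.99565, so a = 21.1694.
Then b = (92.47 − 0.11·21.1694) / 0.23 = 391.919.

21.17 kg monoammonium phosphate, 391.92 kg product B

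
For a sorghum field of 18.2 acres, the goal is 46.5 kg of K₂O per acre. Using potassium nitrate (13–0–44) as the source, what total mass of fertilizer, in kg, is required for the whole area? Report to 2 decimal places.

Product per acre = 46.5 / 44% = 105.682 kg.
Total product = 105.682 × 18.2 = 1923.409 kg.

1923.41 kg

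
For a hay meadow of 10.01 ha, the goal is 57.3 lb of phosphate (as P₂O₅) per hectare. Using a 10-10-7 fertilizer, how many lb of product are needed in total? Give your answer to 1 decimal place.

5735.7 lb

Product per hectare = 57.3 / 10% = 573 lb.
Total product = 573 × 10.01 = 5735.73 lb.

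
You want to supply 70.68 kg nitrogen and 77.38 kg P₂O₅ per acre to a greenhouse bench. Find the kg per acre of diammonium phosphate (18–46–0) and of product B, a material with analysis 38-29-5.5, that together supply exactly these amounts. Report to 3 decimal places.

Let a = kg of diammonium phosphate, b = kg of product B (per acre).
N: 0.18·a + 0.38·b = 70.68
P₂O₅: 0.46·a + 0.29·b = 77.38
Eliminate a: (row1) − 0.18/0.46·(row2) → 0.266522·b = 40.4009, so b = 151.5856.
Back-substitute: a = (70.68 − 0.38·151.5856) / 0.18 = 72.6525.

72.653 kg diammonium phosphate, 151.586 kg product B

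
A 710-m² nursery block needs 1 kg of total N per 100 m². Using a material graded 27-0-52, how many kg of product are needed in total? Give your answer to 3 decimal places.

26.296 kg

Product per 100 m² = 1 / 27% = 3.7037 kg.
Total product = 3.7037 × 710 / 100 = 26.2963 kg.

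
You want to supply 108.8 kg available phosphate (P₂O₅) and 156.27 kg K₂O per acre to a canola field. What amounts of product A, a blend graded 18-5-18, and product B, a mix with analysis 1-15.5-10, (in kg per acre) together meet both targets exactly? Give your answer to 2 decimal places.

582.61 kg product A, 514.00 kg product B

With a, b = kg per acre of product A and product B:
P₂O₅: 0.05·a + 0.155·b = 108.8
K₂O: 0.18·a + 0.1·b = 156.27
Eliminate a: (row1) − 0.05/0.18·(row2) → 0.127222·b = 65.3917, so b = 513.996.
Back-substitute: a = (108.8 − 0.155·513.996) / 0.05 = 582.614.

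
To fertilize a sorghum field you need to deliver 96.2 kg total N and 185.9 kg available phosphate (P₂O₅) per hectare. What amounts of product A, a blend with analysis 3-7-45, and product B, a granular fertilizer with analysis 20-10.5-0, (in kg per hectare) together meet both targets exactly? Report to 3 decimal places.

Per-hectare balance (a = product A, b = product B):
N: 0.03·a + 0.2·b = 96.2
P₂O₅: 0.07·a + 0.105·b = 185.9
From row1: a = (96.2 − 0.2·b) / 0.03.
Into row2: 0.07·(96.2 − 0.2·b)/0.03 + 0.105·b = 185.9 → b = 106.6359, a = 2495.7604.

2495.760 kg product A, 106.636 kg product B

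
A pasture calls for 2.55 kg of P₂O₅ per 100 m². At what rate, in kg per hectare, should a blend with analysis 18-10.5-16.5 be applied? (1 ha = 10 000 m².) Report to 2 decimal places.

2428.57 kg of product per hectare

Product per 100 m² = 2.55 / 10.5% = 24.2857 kg.
Convert to per hectare: 24.2857 × 100 = 2428.571 kg.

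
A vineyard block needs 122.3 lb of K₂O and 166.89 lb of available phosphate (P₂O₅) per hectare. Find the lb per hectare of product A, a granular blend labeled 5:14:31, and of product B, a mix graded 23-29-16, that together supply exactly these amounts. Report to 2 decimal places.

With a, b = lb per hectare of product A and product B:
K₂O: 0.31·a + 0.16·b = 122.3
P₂O₅: 0.14·a + 0.29·b = 166.89
Eliminate b: (row1) − 0.16/0.29·(row2) → 0.232759·a = 30.2228, so a = 129.846.
Then b = (166.89 − 0.14·129.846) / 0.29 = 512.799.

129.85 lb product A, 512.80 lb product B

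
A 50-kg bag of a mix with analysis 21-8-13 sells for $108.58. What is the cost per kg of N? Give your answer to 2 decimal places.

N in bag = 50 × 21% = 10.5 kg.
Cost per kg N = $108.58 / 10.5 = $10.3410.

$10.34 per kg N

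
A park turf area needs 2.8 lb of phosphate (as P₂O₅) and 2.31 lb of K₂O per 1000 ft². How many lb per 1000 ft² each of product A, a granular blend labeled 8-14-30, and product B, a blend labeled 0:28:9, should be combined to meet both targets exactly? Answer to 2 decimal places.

5.53 lb product A, 7.24 lb product B

Let a = lb of product A, b = lb of product B (per 1000 ft²).
P₂O₅: 0.14·a + 0.28·b = 2.8
K₂O: 0.3·a + 0.09·b = 2.31
Solving simultaneously: a = 5.52941, b = 7.23529.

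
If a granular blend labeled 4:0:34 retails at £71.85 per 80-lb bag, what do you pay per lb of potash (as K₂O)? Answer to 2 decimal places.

£2.64 per lb K₂O

K₂O in bag = 80 × 34% = 27.2 lb.
Cost per lb K₂O = £71.85 / 27.2 = £2.6415.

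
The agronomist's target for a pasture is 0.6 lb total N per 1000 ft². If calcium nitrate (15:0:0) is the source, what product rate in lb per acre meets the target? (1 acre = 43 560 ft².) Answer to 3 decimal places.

Product per 1000 ft² = 0.6 / 15% = 4 lb.
Convert to per acre: 4 × 43.56 = 174.24 lb.

174.240 lb of product per acre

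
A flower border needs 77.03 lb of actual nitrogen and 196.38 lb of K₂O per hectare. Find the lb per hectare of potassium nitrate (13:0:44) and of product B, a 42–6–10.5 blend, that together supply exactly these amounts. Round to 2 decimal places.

434.66 lb potassium nitrate, 48.87 lb product B

With a, b = lb per hectare of potassium nitrate and product B:
N: 0.13·a + 0.42·b = 77.03
K₂O: 0.44·a + 0.105·b = 196.38
Solving simultaneously: a = 434.656, b = 48.8682.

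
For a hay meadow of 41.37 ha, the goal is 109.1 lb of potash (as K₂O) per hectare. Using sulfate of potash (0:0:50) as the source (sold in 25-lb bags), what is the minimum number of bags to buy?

362 bags

Product per hectare = 109.1 / 50% = 218.2 lb.
Total product = 218.2 × 41.37 = 9026.93 lb.
Bags = ⌈9026.93 / 25⌉ = 362.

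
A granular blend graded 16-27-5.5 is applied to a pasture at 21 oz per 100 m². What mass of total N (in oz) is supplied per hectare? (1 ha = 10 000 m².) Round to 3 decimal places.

336.000 oz N per hectare

nitrogen per 100 m² = 21 × 16% = 3.36 oz.
Convert to per hectare: 3.36 × 100 = 336 oz.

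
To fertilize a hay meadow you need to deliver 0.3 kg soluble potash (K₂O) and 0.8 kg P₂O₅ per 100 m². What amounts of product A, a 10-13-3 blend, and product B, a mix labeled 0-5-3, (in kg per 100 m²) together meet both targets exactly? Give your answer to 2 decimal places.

With a, b = kg per 100 m² of product A and product B:
K₂O: 0.03·a + 0.03·b = 0.3
P₂O₅: 0.13·a + 0.05·b = 0.8
Eliminate b: (row1) − 0.03/0.05·(row2) → -0.048·a = -0.18, so a = 3.75.
Then b = (0.8 − 0.13·3.75) / 0.05 = 6.25.

3.75 kg product A, 6.25 kg product B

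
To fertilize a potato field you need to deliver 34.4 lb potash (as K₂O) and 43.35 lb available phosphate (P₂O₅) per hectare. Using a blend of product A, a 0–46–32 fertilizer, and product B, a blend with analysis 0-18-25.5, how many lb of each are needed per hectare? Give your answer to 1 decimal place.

Per-hectare balance (a = product A, b = product B):
K₂O: 0.32·a + 0.255·b = 34.4
P₂O₅: 0.46·a + 0.18·b = 43.35
Eliminate a: (row1) − 0.32/0.46·(row2) → 0.129783·b = 4.24348, so b = 32.6968.
Back-substitute: a = (34.4 − 0.255·32.6968) / 0.32 = 81.4447.

81.4 lb product A, 32.7 lb product B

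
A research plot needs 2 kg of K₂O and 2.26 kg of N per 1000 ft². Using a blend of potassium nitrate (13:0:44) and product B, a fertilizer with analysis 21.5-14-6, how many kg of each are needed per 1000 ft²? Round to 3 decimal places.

3.392 kg potassium nitrate, 8.461 kg product B

Let a = kg of potassium nitrate, b = kg of product B (per 1000 ft²).
K₂O: 0.44·a + 0.06·b = 2
N: 0.13·a + 0.215·b = 2.26
From row1: a = (2 − 0.06·b) / 0.44.
Into row2: 0.13·(2 − 0.06·b)/0.44 + 0.215·b = 2.26 → b = 8.46083, a = 3.39171.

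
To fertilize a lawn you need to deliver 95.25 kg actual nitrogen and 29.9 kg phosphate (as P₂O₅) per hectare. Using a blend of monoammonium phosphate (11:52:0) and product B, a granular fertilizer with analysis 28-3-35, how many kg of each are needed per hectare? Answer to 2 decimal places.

Let a = kg of monoammonium phosphate, b = kg of product B (per hectare).
N: 0.11·a + 0.28·b = 95.25
P₂O₅: 0.52·a + 0.03·b = 29.9
Eliminate b: (row1) − 0.28/0.03·(row2) → -4.74333·a = -183.817, so a = 38.7526.
Then b = (29.9 − 0.52·38.7526) / 0.03 = 324.954.

38.75 kg monoammonium phosphate, 324.95 kg product B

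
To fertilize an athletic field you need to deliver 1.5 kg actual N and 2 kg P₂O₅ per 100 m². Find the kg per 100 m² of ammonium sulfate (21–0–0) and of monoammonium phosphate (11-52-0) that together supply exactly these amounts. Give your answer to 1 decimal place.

Per-100 m² balance (a = ammonium sulfate, b = monoammonium phosphate):
N: 0.21·a + 0.11·b = 1.5
P₂O₅: 0·a + 0.52·b = 2
Solving simultaneously: a = 5.12821, b = 3.84615.

5.1 kg ammonium sulfate, 3.8 kg monoammonium phosphate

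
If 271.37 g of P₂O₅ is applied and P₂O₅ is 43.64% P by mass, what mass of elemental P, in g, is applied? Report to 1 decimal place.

P = 271.37 × 0.4364 = 118.426 g.

118.4 g P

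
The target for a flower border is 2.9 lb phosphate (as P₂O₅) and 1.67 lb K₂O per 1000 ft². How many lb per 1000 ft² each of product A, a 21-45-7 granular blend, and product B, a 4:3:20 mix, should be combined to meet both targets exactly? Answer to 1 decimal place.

With a, b = lb per 1000 ft² of product A and product B:
P₂O₅: 0.45·a + 0.03·b = 2.9
K₂O: 0.07·a + 0.2·b = 1.67
Eliminate b: (row1) − 0.03/0.2·(row2) → 0.4395·a = 2.6495, so a = 6.02844.
Then b = (1.67 − 0.07·6.02844) / 0.2 = 6.24005.

6.0 lb product A, 6.2 lb product B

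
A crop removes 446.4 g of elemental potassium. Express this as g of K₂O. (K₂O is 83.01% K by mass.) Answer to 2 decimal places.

K₂O = 446.4 / 0.8301 = 537.767 g.

537.77 g K₂O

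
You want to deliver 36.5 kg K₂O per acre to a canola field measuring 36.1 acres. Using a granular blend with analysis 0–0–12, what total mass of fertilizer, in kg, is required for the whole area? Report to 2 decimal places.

Product per acre = 36.5 / 12% = 304.167 kg.
Total product = 304.167 × 36.1 = 10980.417 kg.

10980.42 kg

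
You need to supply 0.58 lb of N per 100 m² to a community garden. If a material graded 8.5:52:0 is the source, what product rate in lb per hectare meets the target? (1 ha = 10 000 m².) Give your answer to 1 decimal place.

Product per 100 m² = 0.58 / 8.5% = 6.82353 lb.
Convert to per hectare: 6.82353 × 100 = 682.353 lb.

682.4 lb of product per hectare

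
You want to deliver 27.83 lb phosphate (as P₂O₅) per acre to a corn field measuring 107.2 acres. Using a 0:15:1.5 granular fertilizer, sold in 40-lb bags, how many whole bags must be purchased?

498 bags

Product per acre = 27.83 / 15% = 185.533 lb.
Total product = 185.533 × 107.2 = 19889.2 lb.
Bags = ⌈19889.2 / 40⌉ = 498.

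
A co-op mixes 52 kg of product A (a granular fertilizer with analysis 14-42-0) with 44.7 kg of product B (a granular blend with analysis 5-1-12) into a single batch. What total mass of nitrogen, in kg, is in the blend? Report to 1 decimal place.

9.5 kg N

N mass = 14%×52 + 5%×44.7 = 9.515 kg.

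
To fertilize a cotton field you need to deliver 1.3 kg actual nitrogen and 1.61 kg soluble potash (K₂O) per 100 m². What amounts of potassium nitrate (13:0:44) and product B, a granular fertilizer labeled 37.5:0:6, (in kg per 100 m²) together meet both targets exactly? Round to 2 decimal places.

Let a = kg of potassium nitrate, b = kg of product B (per 100 m²).
N: 0.13·a + 0.375·b = 1.3
K₂O: 0.44·a + 0.06·b = 1.61
Eliminate a: (row1) − 0.13/0.44·(row2) → 0.357273·b = 0.824318, so b = 2.30725.
Back-substitute: a = (1.3 − 0.375·2.30725) / 0.13 = 3.34447.

3.34 kg potassium nitrate, 2.31 kg product B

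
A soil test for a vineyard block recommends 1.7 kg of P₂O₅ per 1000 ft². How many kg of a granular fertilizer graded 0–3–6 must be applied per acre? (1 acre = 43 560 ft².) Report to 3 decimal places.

2468.400 kg of product per acre

Product per 1000 ft² = 1.7 / 3% = 56.6667 kg.
Convert to per acre: 56.6667 × 43.56 = 2468.4 kg.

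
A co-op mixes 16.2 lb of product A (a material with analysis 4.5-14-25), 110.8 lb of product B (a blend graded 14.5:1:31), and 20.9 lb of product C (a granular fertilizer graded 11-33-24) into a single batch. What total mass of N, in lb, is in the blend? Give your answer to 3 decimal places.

N mass = 4.5%×16.2 + 14.5%×110.8 + 11%×20.9 = 19.094 lb.

19.094 lb N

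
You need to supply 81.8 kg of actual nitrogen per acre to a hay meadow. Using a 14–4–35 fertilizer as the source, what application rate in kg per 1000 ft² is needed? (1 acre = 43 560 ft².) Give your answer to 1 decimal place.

13.4 kg of product per thousand sq ft

Product per acre = 81.8 / 14% = 584.286 kg.
Convert to per 1000 ft²: 584.286 × 0.0229568 = 13.4134 kg.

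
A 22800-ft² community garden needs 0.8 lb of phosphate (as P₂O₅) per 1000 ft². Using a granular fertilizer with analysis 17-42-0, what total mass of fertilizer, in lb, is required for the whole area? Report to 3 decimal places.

43.429 lb

Product per 1000 ft² = 0.8 / 42% = 1.90476 lb.
Total product = 1.90476 × 22800 / 1000 = 43.4286 lb.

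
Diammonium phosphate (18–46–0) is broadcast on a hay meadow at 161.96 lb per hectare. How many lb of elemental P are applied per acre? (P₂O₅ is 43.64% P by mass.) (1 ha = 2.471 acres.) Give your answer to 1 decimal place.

13.2 lb P per acre

P₂O₅ per hectare = 161.96 × 46% = 74.5016 lb.
Elemental P = 74.5016 × 0.4364 = 32.5125 lb per hectare.
Convert to per acre: 32.5125 × 0.404694 = 13.1576 lb.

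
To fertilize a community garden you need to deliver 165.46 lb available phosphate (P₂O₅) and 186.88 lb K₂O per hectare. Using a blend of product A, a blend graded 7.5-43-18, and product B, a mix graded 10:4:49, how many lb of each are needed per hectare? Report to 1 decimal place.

Let a = lb of product A, b = lb of product B (per hectare).
P₂O₅: 0.43·a + 0.04·b = 165.46
K₂O: 0.18·a + 0.49·b = 186.88
Solving simultaneously: a = 361.672, b = 248.529.

361.7 lb product A, 248.5 lb product B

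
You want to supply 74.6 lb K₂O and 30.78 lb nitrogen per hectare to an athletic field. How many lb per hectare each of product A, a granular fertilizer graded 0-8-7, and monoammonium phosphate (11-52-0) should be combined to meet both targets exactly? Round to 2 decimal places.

With a, b = lb per hectare of product A and monoammonium phosphate:
K₂O: 0.07·a + 0·b = 74.6
N: 0·a + 0.11·b = 30.78
Solving simultaneously: a = 1065.714, b = 279.818.

1065.71 lb product A, 279.82 lb monoammonium phosphate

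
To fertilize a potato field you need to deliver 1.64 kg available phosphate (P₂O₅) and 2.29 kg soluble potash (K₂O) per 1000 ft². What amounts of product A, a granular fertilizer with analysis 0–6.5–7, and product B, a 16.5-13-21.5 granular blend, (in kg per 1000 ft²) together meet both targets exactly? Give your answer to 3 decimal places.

Per-1000 ft² balance (a = product A, b = product B):
P₂O₅: 0.065·a + 0.13·b = 1.64
K₂O: 0.07·a + 0.215·b = 2.29
From row1: a = (1.64 − 0.13·b) / 0.065.
Into row2: 0.07·(1.64 − 0.13·b)/0.065 + 0.215·b = 2.29 → b = 6.98462, a = 11.2615.

11.262 kg product A, 6.985 kg product B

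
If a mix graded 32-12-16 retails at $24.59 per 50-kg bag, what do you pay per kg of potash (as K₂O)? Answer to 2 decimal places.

$3.07 per kg K₂O

K₂O in bag = 50 × 16% = 8 kg.
Cost per kg K₂O = $24.59 / 8 = $3.0737.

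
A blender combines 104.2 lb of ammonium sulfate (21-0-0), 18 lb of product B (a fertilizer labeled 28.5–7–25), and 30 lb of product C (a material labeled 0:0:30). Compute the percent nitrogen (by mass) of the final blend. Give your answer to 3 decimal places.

17.748% N

Total mass = 104.2 + 18 + 30 = 152.2 lb.
N mass = 21%×104.2 + 28.5%×18 + 0%×30 = 27.012 lb.
% N = 27.012 / 152.2 = 17.7477%.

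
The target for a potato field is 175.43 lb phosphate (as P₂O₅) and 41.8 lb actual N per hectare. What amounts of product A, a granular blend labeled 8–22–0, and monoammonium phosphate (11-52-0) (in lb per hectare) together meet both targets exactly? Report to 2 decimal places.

Per-hectare balance (a = product A, b = monoammonium phosphate):
P₂O₅: 0.22·a + 0.52·b = 175.43
N: 0.08·a + 0.11·b = 41.8
From row1: a = (175.43 − 0.52·b) / 0.22.
Into row2: 0.08·(175.43 − 0.52·b)/0.22 + 0.11·b = 41.8 → b = 278.069, a = 140.155.

140.16 lb product A, 278.07 lb monoammonium phosphate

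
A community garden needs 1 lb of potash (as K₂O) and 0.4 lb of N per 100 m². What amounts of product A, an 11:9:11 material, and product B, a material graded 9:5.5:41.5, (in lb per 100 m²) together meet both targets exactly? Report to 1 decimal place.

With a, b = lb per 100 m² of product A and product B:
K₂O: 0.11·a + 0.415·b = 1
N: 0.11·a + 0.09·b = 0.4
From row1: a = (1 − 0.415·b) / 0.11.
Into row2: 0.11·(1 − 0.415·b)/0.11 + 0.09·b = 0.4 → b = 1.84615, a = 2.12587.

2.1 lb product A, 1.8 lb product B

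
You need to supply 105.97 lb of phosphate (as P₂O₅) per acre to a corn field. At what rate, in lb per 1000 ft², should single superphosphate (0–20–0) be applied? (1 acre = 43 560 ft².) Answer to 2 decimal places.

Product per acre = 105.97 / 20% = 529.85 lb.
Convert to per 1000 ft²: 529.85 × 0.0229568 = 12.1637 lb.

12.16 lb of product per thousand sq ft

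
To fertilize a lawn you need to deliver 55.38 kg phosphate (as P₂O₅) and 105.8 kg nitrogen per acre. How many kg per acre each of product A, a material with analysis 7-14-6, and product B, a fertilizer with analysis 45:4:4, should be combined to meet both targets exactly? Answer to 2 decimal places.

Per-acre balance (a = product A, b = product B):
P₂O₅: 0.14·a + 0.04·b = 55.38
N: 0.07·a + 0.45·b = 105.8
Solving simultaneously: a = 343.671, b = 181.651.

343.67 kg product A, 181.65 kg product B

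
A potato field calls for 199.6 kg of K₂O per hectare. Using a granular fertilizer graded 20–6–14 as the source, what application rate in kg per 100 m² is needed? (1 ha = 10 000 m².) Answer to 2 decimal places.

14.26 kg of product per hundred sq m

Product per hectare = 199.6 / 14% = 1425.71 kg.
Convert to per 100 m²: 1425.71 × 0.01 = 14.2571 kg.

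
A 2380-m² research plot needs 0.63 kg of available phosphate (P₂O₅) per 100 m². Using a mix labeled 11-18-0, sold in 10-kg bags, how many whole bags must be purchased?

Product per 100 m² = 0.63 / 18% = 3.5 kg.
Total product = 3.5 × 2380 / 100 = 83.3 kg.
Bags = ⌈83.3 / 10⌉ = 9.

9 bags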